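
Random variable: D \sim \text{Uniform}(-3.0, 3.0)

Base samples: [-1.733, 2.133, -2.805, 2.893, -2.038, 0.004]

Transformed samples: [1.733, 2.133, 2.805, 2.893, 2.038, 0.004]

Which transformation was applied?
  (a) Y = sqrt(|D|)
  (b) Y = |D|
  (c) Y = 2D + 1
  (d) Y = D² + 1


Checking option (b) Y = |D|:
  D = -1.733 -> Y = 1.733 ✓
  D = 2.133 -> Y = 2.133 ✓
  D = -2.805 -> Y = 2.805 ✓
All samples match this transformation.

(b) |D|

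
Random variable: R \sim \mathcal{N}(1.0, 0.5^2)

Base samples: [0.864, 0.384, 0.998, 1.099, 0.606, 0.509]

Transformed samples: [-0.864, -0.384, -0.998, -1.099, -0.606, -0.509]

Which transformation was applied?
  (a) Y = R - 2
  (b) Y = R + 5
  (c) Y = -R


Checking option (c) Y = -R:
  R = 0.864 -> Y = -0.864 ✓
  R = 0.384 -> Y = -0.384 ✓
  R = 0.998 -> Y = -0.998 ✓
All samples match this transformation.

(c) -R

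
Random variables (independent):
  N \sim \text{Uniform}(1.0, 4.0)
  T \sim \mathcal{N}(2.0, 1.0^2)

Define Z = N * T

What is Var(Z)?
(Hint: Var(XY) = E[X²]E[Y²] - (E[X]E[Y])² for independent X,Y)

Var(XY) = E[X²]E[Y²] - (E[X]E[Y])²
E[N] = 2.5, Var(N) = 0.75
E[T] = 2, Var(T) = 1
E[N²] = 0.75 + 2.5² = 7
E[T²] = 1 + 2² = 5
Var(Z) = 7*5 - (2.5*2)²
= 35 - 25 = 10

10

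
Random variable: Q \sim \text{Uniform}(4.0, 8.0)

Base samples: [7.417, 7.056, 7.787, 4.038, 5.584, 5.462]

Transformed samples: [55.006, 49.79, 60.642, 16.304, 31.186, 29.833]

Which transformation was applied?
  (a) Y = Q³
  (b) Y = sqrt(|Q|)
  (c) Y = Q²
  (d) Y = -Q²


Checking option (c) Y = Q²:
  Q = 7.417 -> Y = 55.006 ✓
  Q = 7.056 -> Y = 49.79 ✓
  Q = 7.787 -> Y = 60.642 ✓
All samples match this transformation.

(c) Q²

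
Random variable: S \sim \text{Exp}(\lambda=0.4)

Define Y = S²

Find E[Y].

E[S²] = Var(S) + (E[S])² = 6.25 + 6.25 = 12.5

12.5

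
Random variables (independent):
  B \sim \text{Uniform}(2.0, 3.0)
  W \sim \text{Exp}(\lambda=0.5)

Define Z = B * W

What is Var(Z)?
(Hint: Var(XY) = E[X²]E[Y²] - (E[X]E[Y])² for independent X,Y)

Var(XY) = E[X²]E[Y²] - (E[X]E[Y])²
E[B] = 2.5, Var(B) = 0.083333333
E[W] = 2, Var(W) = 4
E[B²] = 0.083333333 + 2.5² = 6.3333333
E[W²] = 4 + 2² = 8
Var(Z) = 6.3333333*8 - (2.5*2)²
= 50.666667 - 25 = 25.666667

25.666667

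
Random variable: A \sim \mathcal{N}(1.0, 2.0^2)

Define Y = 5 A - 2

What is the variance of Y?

For Y = aA + b: Var(Y) = a² * Var(A)
Var(A) = 2.0^2 = 4
Var(Y) = 5² * 4 = 25 * 4 = 100

100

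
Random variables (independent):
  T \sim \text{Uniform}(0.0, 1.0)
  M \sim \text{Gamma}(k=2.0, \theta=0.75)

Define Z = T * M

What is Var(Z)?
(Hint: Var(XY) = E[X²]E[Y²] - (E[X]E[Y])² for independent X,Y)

Var(XY) = E[X²]E[Y²] - (E[X]E[Y])²
E[T] = 0.5, Var(T) = 0.083333333
E[M] = 1.5, Var(M) = 1.125
E[T²] = 0.083333333 + 0.5² = 0.33333333
E[M²] = 1.125 + 1.5² = 3.375
Var(Z) = 0.33333333*3.375 - (0.5*1.5)²
= 1.125 - 0.5625 = 0.5625

0.5625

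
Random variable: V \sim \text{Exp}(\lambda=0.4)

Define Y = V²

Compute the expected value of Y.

Using E[X²] = Var(X) + (E[X])²:
E[V] = 2.5
Var(V) = 1/0.4^2 = 6.25
E[V²] = 6.25 + 2.5² = 6.25 + 6.25 = 12.5

12.5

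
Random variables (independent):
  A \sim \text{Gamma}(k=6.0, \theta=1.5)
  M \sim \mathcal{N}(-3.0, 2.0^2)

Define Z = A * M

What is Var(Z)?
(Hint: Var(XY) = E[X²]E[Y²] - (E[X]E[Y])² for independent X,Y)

Var(XY) = E[X²]E[Y²] - (E[X]E[Y])²
E[A] = 9, Var(A) = 13.5
E[M] = -3, Var(M) = 4
E[A²] = 13.5 + 9² = 94.5
E[M²] = 4 + (-3)² = 13
Var(Z) = 94.5*13 - (9*(-3))²
= 1228.5 - 729 = 499.5

499.5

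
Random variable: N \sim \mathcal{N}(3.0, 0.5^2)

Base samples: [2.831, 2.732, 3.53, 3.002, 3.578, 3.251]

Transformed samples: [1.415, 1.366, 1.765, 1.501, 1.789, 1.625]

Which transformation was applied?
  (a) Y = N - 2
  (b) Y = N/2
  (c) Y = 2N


Checking option (b) Y = N/2:
  N = 2.831 -> Y = 1.415 ✓
  N = 2.732 -> Y = 1.366 ✓
  N = 3.53 -> Y = 1.765 ✓
All samples match this transformation.

(b) N/2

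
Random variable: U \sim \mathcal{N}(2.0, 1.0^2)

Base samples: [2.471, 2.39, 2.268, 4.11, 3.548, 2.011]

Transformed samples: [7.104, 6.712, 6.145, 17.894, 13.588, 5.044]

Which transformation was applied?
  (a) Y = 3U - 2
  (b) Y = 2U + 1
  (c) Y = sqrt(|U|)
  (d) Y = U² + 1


Checking option (d) Y = U² + 1:
  U = 2.471 -> Y = 7.104 ✓
  U = 2.39 -> Y = 6.712 ✓
  U = 2.268 -> Y = 6.145 ✓
All samples match this transformation.

(d) U² + 1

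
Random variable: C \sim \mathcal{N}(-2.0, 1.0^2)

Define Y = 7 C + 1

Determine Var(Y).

For Y = aC + b: Var(Y) = a² * Var(C)
Var(C) = 1.0^2 = 1
Var(Y) = 7² * 1 = 49 * 1 = 49

49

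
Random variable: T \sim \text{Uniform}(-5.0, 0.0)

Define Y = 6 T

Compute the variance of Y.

For Y = aT + b: Var(Y) = a² * Var(T)
Var(T) = (0 + 5)^2/12 = 2.0833333
Var(Y) = 6² * 2.0833333 = 36 * 2.0833333 = 75

75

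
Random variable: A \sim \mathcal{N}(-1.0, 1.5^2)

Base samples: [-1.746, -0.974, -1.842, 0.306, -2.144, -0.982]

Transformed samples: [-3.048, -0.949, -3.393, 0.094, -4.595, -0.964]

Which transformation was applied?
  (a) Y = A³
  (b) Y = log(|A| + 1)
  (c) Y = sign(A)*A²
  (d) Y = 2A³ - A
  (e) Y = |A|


Checking option (c) Y = sign(A)*A²:
  A = -1.746 -> Y = -3.048 ✓
  A = -0.974 -> Y = -0.949 ✓
  A = -1.842 -> Y = -3.393 ✓
All samples match this transformation.

(c) sign(A)*A²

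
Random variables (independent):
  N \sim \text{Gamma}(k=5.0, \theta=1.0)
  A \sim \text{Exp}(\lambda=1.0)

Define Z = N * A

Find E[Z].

For independent RVs: E[XY] = E[X]*E[Y]
E[N] = 5
E[A] = 1
E[Z] = 5 * 1 = 5

5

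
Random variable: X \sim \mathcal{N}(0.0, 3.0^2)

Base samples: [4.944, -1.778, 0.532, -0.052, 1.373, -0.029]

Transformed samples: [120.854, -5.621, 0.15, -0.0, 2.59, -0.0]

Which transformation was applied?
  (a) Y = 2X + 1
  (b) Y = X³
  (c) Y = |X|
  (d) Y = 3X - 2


Checking option (b) Y = X³:
  X = 4.944 -> Y = 120.854 ✓
  X = -1.778 -> Y = -5.621 ✓
  X = 0.532 -> Y = 0.15 ✓
All samples match this transformation.

(b) X³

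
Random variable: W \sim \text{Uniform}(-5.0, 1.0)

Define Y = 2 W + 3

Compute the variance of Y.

For Y = aW + b: Var(Y) = a² * Var(W)
Var(W) = (1 + 5)^2/12 = 3
Var(Y) = 2² * 3 = 4 * 3 = 12

12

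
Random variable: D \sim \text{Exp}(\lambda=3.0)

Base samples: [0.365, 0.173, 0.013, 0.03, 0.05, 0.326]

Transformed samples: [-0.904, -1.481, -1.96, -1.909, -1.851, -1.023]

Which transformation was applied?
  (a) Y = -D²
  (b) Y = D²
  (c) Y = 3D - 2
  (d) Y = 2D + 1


Checking option (c) Y = 3D - 2:
  D = 0.365 -> Y = -0.904 ✓
  D = 0.173 -> Y = -1.481 ✓
  D = 0.013 -> Y = -1.96 ✓
All samples match this transformation.

(c) 3D - 2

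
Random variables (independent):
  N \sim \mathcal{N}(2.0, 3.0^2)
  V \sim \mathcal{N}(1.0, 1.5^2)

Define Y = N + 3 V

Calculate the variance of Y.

For independent RVs: Var(aX + bY) = a²Var(X) + b²Var(Y)
Var(N) = 9
Var(V) = 2.25
Var(Y) = 1²*9 + 3²*2.25
= 1*9 + 9*2.25 = 29.25

29.25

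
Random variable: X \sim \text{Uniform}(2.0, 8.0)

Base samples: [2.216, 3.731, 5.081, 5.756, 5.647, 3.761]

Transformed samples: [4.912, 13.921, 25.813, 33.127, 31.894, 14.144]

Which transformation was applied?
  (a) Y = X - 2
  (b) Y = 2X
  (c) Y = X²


Checking option (c) Y = X²:
  X = 2.216 -> Y = 4.912 ✓
  X = 3.731 -> Y = 13.921 ✓
  X = 5.081 -> Y = 25.813 ✓
All samples match this transformation.

(c) X²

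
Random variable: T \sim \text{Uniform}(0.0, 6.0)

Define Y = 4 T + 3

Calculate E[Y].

For Y = 4T + 3:
E[Y] = 4 * E[T] + 3
E[T] = (0 + 6)/2 = 3
E[Y] = 4 * 3 + 3 = 15

15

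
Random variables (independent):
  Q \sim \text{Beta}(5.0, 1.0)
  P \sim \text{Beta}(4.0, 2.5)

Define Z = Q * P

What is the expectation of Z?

For independent RVs: E[XY] = E[X]*E[Y]
E[Q] = 0.83333333
E[P] = 0.61538462
E[Z] = 0.83333333 * 0.61538462 = 0.51282051

0.51282051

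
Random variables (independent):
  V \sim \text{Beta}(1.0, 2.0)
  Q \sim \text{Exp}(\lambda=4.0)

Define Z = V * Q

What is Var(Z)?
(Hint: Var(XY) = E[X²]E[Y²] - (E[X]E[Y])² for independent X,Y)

Var(XY) = E[X²]E[Y²] - (E[X]E[Y])²
E[V] = 0.33333333, Var(V) = 0.055555556
E[Q] = 0.25, Var(Q) = 0.0625
E[V²] = 0.055555556 + 0.33333333² = 0.16666667
E[Q²] = 0.0625 + 0.25² = 0.125
Var(Z) = 0.16666667*0.125 - (0.33333333*0.25)²
= 0.020833333 - 0.0069444444 = 0.013888889

0.013888889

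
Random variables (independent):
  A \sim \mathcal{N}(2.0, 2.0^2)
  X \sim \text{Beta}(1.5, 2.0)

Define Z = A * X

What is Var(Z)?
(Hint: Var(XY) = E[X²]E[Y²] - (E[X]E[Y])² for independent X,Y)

Var(XY) = E[X²]E[Y²] - (E[X]E[Y])²
E[A] = 2, Var(A) = 4
E[X] = 0.42857143, Var(X) = 0.054421769
E[A²] = 4 + 2² = 8
E[X²] = 0.054421769 + 0.42857143² = 0.23809524
Var(Z) = 8*0.23809524 - (2*0.42857143)²
= 1.9047619 - 0.73469388 = 1.170068

1.170068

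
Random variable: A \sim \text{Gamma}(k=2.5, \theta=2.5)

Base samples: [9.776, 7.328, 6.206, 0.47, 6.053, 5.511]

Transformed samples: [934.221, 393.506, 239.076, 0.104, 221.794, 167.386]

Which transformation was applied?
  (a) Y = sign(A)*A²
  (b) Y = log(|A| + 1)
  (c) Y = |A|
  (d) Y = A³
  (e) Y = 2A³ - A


Checking option (d) Y = A³:
  A = 9.776 -> Y = 934.221 ✓
  A = 7.328 -> Y = 393.506 ✓
  A = 6.206 -> Y = 239.076 ✓
All samples match this transformation.

(d) A³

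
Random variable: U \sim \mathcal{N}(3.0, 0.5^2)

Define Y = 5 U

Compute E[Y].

For Y = 5U:
E[Y] = 5 * E[U]
E[U] = 3.0 = 3
E[Y] = 5 * 3 = 15

15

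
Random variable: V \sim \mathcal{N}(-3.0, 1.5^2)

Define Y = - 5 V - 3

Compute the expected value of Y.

For Y = -5V - 3:
E[Y] = -5 * E[V] - 3
E[V] = -3.0 = -3
E[Y] = -5 * (-3) - 3 = 12

12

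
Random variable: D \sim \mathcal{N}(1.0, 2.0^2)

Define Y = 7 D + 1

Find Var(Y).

For Y = aD + b: Var(Y) = a² * Var(D)
Var(D) = 2.0^2 = 4
Var(Y) = 7² * 4 = 49 * 4 = 196

196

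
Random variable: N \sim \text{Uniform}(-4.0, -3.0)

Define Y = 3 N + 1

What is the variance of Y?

For Y = aN + b: Var(Y) = a² * Var(N)
Var(N) = (-3 + 4)^2/12 = 0.083333333
Var(Y) = 3² * 0.083333333 = 9 * 0.083333333 = 0.75

0.75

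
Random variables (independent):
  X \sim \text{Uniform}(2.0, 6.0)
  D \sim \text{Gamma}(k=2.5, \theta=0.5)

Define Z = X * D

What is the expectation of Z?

For independent RVs: E[XY] = E[X]*E[Y]
E[X] = 4
E[D] = 1.25
E[Z] = 4 * 1.25 = 5

5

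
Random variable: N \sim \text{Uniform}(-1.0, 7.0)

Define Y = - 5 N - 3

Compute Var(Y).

For Y = aN + b: Var(Y) = a² * Var(N)
Var(N) = (7 + 1)^2/12 = 5.3333333
Var(Y) = (-5)² * 5.3333333 = 25 * 5.3333333 = 133.33333

133.33333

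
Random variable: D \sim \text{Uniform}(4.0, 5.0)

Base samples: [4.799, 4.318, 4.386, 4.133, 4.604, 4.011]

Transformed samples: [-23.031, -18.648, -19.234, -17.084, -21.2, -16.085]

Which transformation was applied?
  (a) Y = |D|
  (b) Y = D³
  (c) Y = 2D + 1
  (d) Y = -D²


Checking option (d) Y = -D²:
  D = 4.799 -> Y = -23.031 ✓
  D = 4.318 -> Y = -18.648 ✓
  D = 4.386 -> Y = -19.234 ✓
All samples match this transformation.

(d) -D²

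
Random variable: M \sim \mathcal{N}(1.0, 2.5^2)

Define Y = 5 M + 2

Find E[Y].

For Y = 5M + 2:
E[Y] = 5 * E[M] + 2
E[M] = 1.0 = 1
E[Y] = 5 * 1 + 2 = 7

7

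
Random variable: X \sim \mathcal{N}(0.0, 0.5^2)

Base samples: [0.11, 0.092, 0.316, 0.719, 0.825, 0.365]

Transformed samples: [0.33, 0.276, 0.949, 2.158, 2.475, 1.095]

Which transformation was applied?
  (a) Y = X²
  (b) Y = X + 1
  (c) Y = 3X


Checking option (c) Y = 3X:
  X = 0.11 -> Y = 0.33 ✓
  X = 0.092 -> Y = 0.276 ✓
  X = 0.316 -> Y = 0.949 ✓
All samples match this transformation.

(c) 3X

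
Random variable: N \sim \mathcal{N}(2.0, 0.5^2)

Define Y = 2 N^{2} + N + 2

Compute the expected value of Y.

E[Y] = 2*E[N²] + 1*E[N] + 2
E[N] = 2
E[N²] = Var(N) + (E[N])² = 0.25 + 4 = 4.25
E[Y] = 2*4.25 + 1*2 + 2 = 12.5

12.5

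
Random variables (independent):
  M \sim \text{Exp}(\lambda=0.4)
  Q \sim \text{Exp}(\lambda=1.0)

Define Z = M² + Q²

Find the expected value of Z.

E[Z] = E[M²] + E[Q²]
E[M²] = Var(M) + E[M]² = 6.25 + 6.25 = 12.5
E[Q²] = Var(Q) + E[Q]² = 1 + 1 = 2
E[Z] = 12.5 + 2 = 14.5

14.5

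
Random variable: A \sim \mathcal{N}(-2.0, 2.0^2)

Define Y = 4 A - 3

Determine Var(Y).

For Y = aA + b: Var(Y) = a² * Var(A)
Var(A) = 2.0^2 = 4
Var(Y) = 4² * 4 = 16 * 4 = 64

64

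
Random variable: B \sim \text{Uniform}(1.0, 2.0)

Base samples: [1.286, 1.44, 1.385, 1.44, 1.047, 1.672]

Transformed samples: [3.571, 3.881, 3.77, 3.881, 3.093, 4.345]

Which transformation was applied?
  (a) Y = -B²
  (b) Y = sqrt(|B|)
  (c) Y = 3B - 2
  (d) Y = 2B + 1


Checking option (d) Y = 2B + 1:
  B = 1.286 -> Y = 3.571 ✓
  B = 1.44 -> Y = 3.881 ✓
  B = 1.385 -> Y = 3.77 ✓
All samples match this transformation.

(d) 2B + 1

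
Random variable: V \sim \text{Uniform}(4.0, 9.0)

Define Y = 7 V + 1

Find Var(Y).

For Y = aV + b: Var(Y) = a² * Var(V)
Var(V) = (9 - 4)^2/12 = 2.0833333
Var(Y) = 7² * 2.0833333 = 49 * 2.0833333 = 102.08333

102.08333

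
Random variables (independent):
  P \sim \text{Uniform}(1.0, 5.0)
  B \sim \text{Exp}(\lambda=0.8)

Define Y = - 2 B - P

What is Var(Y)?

For independent RVs: Var(aX + bY) = a²Var(X) + b²Var(Y)
Var(P) = 1.3333333
Var(B) = 1.5625
Var(Y) = (-1)²*1.3333333 + (-2)²*1.5625
= 1*1.3333333 + 4*1.5625 = 7.5833333

7.5833333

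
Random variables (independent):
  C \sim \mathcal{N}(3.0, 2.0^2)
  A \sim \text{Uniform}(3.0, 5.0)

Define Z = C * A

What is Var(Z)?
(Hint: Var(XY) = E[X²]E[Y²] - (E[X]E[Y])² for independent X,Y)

Var(XY) = E[X²]E[Y²] - (E[X]E[Y])²
E[C] = 3, Var(C) = 4
E[A] = 4, Var(A) = 0.33333333
E[C²] = 4 + 3² = 13
E[A²] = 0.33333333 + 4² = 16.333333
Var(Z) = 13*16.333333 - (3*4)²
= 212.33333 - 144 = 68.333333

68.333333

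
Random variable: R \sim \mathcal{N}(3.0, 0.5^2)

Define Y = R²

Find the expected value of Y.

Using E[X²] = Var(X) + (E[X])²:
E[R] = 3
Var(R) = 0.5^2 = 0.25
E[R²] = 0.25 + 3² = 0.25 + 9 = 9.25

9.25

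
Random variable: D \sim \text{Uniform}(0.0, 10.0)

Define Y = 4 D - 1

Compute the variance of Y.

For Y = aD + b: Var(Y) = a² * Var(D)
Var(D) = (10 - 0)^2/12 = 8.3333333
Var(Y) = 4² * 8.3333333 = 16 * 8.3333333 = 133.33333

133.33333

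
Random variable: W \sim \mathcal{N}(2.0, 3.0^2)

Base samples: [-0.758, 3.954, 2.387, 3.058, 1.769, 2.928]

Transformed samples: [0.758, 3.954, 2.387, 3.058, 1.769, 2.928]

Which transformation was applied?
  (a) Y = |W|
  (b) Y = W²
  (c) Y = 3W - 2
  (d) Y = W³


Checking option (a) Y = |W|:
  W = -0.758 -> Y = 0.758 ✓
  W = 3.954 -> Y = 3.954 ✓
  W = 2.387 -> Y = 2.387 ✓
All samples match this transformation.

(a) |W|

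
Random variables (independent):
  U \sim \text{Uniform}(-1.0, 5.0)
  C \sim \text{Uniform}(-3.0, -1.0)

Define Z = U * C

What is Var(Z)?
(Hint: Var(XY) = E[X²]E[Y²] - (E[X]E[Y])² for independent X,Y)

Var(XY) = E[X²]E[Y²] - (E[X]E[Y])²
E[U] = 2, Var(U) = 3
E[C] = -2, Var(C) = 0.33333333
E[U²] = 3 + 2² = 7
E[C²] = 0.33333333 + (-2)² = 4.3333333
Var(Z) = 7*4.3333333 - (2*(-2))²
= 30.333333 - 16 = 14.333333

14.333333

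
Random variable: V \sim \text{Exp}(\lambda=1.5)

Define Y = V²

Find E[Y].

E[V²] = Var(V) + (E[V])² = 0.44444444 + 0.44444444 = 0.88888889

0.88888889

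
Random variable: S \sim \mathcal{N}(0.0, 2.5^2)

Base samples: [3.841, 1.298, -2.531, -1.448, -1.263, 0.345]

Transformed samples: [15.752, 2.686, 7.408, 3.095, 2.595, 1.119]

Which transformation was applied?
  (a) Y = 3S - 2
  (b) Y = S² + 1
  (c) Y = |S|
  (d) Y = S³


Checking option (b) Y = S² + 1:
  S = 3.841 -> Y = 15.752 ✓
  S = 1.298 -> Y = 2.686 ✓
  S = -2.531 -> Y = 7.408 ✓
All samples match this transformation.

(b) S² + 1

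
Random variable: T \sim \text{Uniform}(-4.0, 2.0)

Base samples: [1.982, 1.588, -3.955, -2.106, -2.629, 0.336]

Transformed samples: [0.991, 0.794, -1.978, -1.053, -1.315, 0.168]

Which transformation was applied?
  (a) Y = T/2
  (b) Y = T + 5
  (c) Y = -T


Checking option (a) Y = T/2:
  T = 1.982 -> Y = 0.991 ✓
  T = 1.588 -> Y = 0.794 ✓
  T = -3.955 -> Y = -1.978 ✓
All samples match this transformation.

(a) T/2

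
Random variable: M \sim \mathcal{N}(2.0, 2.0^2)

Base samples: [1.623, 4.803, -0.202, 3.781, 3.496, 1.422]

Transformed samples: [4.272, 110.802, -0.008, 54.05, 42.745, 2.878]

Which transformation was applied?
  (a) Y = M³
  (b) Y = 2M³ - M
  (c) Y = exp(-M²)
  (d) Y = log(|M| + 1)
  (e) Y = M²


Checking option (a) Y = M³:
  M = 1.623 -> Y = 4.272 ✓
  M = 4.803 -> Y = 110.802 ✓
  M = -0.202 -> Y = -0.008 ✓
All samples match this transformation.

(a) M³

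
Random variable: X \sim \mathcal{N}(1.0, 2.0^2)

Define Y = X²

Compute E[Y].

E[X²] = Var(X) + (E[X])² = 4 + 1 = 5

5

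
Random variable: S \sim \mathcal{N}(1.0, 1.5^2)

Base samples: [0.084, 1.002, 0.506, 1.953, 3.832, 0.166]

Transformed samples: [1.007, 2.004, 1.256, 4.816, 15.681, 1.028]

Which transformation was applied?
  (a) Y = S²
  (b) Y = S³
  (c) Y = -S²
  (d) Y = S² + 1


Checking option (d) Y = S² + 1:
  S = 0.084 -> Y = 1.007 ✓
  S = 1.002 -> Y = 2.004 ✓
  S = 0.506 -> Y = 1.256 ✓
All samples match this transformation.

(d) S² + 1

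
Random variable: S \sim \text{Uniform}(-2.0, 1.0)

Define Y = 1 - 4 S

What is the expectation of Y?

For Y = -4S + 1:
E[Y] = -4 * E[S] + 1
E[S] = (-2 + 1)/2 = -0.5
E[Y] = -4 * (-0.5) + 1 = 3

3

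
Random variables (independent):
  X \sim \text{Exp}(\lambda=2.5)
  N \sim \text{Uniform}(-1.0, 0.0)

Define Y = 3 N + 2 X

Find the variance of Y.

For independent RVs: Var(aX + bY) = a²Var(X) + b²Var(Y)
Var(X) = 0.16
Var(N) = 0.083333333
Var(Y) = 2²*0.16 + 3²*0.083333333
= 4*0.16 + 9*0.083333333 = 1.39

1.39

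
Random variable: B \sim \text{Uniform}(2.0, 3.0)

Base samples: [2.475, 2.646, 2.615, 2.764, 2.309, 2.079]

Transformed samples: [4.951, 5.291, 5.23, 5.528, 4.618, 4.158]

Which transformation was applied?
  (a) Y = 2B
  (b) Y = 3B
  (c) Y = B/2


Checking option (a) Y = 2B:
  B = 2.475 -> Y = 4.951 ✓
  B = 2.646 -> Y = 5.291 ✓
  B = 2.615 -> Y = 5.23 ✓
All samples match this transformation.

(a) 2B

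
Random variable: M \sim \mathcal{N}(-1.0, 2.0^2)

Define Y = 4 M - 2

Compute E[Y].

For Y = 4M - 2:
E[Y] = 4 * E[M] - 2
E[M] = -1.0 = -1
E[Y] = 4 * (-1) - 2 = -6

-6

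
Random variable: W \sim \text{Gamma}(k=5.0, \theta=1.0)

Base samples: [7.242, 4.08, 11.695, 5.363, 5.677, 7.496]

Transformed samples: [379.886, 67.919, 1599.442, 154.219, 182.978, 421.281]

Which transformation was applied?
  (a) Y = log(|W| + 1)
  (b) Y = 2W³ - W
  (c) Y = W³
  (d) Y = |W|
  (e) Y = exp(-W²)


Checking option (c) Y = W³:
  W = 7.242 -> Y = 379.886 ✓
  W = 4.08 -> Y = 67.919 ✓
  W = 11.695 -> Y = 1599.442 ✓
All samples match this transformation.

(c) W³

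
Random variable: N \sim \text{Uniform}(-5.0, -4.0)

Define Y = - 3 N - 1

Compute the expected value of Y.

For Y = -3N - 1:
E[Y] = -3 * E[N] - 1
E[N] = (-5 - 4)/2 = -4.5
E[Y] = -3 * (-4.5) - 1 = 12.5

12.5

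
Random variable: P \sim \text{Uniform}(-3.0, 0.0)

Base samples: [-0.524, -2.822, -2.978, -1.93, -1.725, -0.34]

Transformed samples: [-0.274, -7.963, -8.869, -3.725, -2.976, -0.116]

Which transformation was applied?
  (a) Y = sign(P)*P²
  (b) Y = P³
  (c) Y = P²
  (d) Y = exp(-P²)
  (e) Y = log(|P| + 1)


Checking option (a) Y = sign(P)*P²:
  P = -0.524 -> Y = -0.274 ✓
  P = -2.822 -> Y = -7.963 ✓
  P = -2.978 -> Y = -8.869 ✓
All samples match this transformation.

(a) sign(P)*P²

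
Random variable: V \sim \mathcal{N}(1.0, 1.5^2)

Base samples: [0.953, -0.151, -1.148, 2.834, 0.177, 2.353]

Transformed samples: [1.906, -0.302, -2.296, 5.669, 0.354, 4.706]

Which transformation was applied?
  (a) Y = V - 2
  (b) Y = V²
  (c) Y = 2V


Checking option (c) Y = 2V:
  V = 0.953 -> Y = 1.906 ✓
  V = -0.151 -> Y = -0.302 ✓
  V = -1.148 -> Y = -2.296 ✓
All samples match this transformation.

(c) 2V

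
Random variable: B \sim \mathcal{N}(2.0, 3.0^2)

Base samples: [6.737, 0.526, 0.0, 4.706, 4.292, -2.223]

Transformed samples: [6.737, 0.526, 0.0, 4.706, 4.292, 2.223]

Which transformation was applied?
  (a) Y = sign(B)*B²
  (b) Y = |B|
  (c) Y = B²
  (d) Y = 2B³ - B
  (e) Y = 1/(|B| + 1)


Checking option (b) Y = |B|:
  B = 6.737 -> Y = 6.737 ✓
  B = 0.526 -> Y = 0.526 ✓
  B = 0.0 -> Y = 0.0 ✓
All samples match this transformation.

(b) |B|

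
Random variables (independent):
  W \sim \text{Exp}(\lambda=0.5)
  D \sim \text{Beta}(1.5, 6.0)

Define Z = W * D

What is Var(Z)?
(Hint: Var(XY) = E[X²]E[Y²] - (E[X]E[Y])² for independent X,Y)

Var(XY) = E[X²]E[Y²] - (E[X]E[Y])²
E[W] = 2, Var(W) = 4
E[D] = 0.2, Var(D) = 0.018823529
E[W²] = 4 + 2² = 8
E[D²] = 0.018823529 + 0.2² = 0.058823529
Var(Z) = 8*0.058823529 - (2*0.2)²
= 0.47058824 - 0.16 = 0.31058824

0.31058824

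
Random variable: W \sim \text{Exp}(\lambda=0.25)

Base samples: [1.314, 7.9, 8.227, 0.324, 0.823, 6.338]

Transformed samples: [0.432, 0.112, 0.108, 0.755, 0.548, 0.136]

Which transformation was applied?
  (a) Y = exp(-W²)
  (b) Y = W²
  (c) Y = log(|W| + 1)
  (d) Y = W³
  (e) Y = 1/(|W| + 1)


Checking option (e) Y = 1/(|W| + 1):
  W = 1.314 -> Y = 0.432 ✓
  W = 7.9 -> Y = 0.112 ✓
  W = 8.227 -> Y = 0.108 ✓
All samples match this transformation.

(e) 1/(|W| + 1)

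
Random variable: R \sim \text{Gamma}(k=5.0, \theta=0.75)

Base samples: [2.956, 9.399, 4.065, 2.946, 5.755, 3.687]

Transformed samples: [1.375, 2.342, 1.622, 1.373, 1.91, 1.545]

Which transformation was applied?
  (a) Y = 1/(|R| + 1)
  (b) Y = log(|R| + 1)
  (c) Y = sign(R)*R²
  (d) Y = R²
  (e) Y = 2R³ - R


Checking option (b) Y = log(|R| + 1):
  R = 2.956 -> Y = 1.375 ✓
  R = 9.399 -> Y = 2.342 ✓
  R = 4.065 -> Y = 1.622 ✓
All samples match this transformation.

(b) log(|R| + 1)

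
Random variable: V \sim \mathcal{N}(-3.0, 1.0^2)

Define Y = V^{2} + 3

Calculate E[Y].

E[Y] = 1*E[V²] + 3
E[V] = -3
E[V²] = Var(V) + (E[V])² = 1 + 9 = 10
E[Y] = 1*10 + 3 = 13

13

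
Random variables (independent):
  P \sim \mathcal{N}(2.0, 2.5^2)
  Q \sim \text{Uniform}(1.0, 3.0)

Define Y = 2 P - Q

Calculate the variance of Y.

For independent RVs: Var(aX + bY) = a²Var(X) + b²Var(Y)
Var(P) = 6.25
Var(Q) = 0.33333333
Var(Y) = 2²*6.25 + (-1)²*0.33333333
= 4*6.25 + 1*0.33333333 = 25.333333

25.333333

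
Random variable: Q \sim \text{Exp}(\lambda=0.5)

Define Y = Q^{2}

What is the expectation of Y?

E[Y] = 1*E[Q²]
E[Q] = 2
E[Q²] = Var(Q) + (E[Q])² = 4 + 4 = 8
E[Y] = 1*8 = 8

8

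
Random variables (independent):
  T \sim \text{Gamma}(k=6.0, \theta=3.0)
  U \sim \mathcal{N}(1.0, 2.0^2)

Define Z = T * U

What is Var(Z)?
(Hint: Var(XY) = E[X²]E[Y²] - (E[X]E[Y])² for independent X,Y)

Var(XY) = E[X²]E[Y²] - (E[X]E[Y])²
E[T] = 18, Var(T) = 54
E[U] = 1, Var(U) = 4
E[T²] = 54 + 18² = 378
E[U²] = 4 + 1² = 5
Var(Z) = 378*5 - (18*1)²
= 1890 - 324 = 1566

1566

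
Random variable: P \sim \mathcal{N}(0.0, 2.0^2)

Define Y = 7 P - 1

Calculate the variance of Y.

For Y = aP + b: Var(Y) = a² * Var(P)
Var(P) = 2.0^2 = 4
Var(Y) = 7² * 4 = 49 * 4 = 196

196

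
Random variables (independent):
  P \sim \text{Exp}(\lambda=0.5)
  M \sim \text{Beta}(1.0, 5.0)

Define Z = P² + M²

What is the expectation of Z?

E[Z] = E[P²] + E[M²]
E[P²] = Var(P) + E[P]² = 4 + 4 = 8
E[M²] = Var(M) + E[M]² = 0.01984127 + 0.027777778 = 0.047619048
E[Z] = 8 + 0.047619048 = 8.047619

8.047619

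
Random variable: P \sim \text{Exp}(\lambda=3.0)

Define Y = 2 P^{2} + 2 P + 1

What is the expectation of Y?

E[Y] = 2*E[P²] + 2*E[P] + 1
E[P] = 0.33333333
E[P²] = Var(P) + (E[P])² = 0.11111111 + 0.11111111 = 0.22222222
E[Y] = 2*0.22222222 + 2*0.33333333 + 1 = 2.1111111

2.1111111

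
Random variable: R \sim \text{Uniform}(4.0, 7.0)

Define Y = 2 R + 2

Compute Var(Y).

For Y = aR + b: Var(Y) = a² * Var(R)
Var(R) = (7 - 4)^2/12 = 0.75
Var(Y) = 2² * 0.75 = 4 * 0.75 = 3

3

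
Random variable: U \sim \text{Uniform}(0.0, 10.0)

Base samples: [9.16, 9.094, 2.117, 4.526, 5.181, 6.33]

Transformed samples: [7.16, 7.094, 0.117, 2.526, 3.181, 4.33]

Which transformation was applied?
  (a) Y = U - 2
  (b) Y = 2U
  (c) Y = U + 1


Checking option (a) Y = U - 2:
  U = 9.16 -> Y = 7.16 ✓
  U = 9.094 -> Y = 7.094 ✓
  U = 2.117 -> Y = 0.117 ✓
All samples match this transformation.

(a) U - 2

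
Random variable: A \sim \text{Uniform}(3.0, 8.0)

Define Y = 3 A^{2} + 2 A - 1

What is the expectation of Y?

E[Y] = 3*E[A²] + 2*E[A] - 1
E[A] = 5.5
E[A²] = Var(A) + (E[A])² = 2.0833333 + 30.25 = 32.333333
E[Y] = 3*32.333333 + 2*5.5 - 1 = 107

107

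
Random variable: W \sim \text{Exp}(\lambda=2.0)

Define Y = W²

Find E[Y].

Using E[X²] = Var(X) + (E[X])²:
E[W] = 0.5
Var(W) = 1/2.0^2 = 0.25
E[W²] = 0.25 + 0.5² = 0.25 + 0.25 = 0.5

0.5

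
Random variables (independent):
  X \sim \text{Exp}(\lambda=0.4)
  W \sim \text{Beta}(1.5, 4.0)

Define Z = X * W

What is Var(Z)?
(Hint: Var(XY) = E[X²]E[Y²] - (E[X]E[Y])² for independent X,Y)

Var(XY) = E[X²]E[Y²] - (E[X]E[Y])²
E[X] = 2.5, Var(X) = 6.25
E[W] = 0.27272727, Var(W) = 0.03051494
E[X²] = 6.25 + 2.5² = 12.5
E[W²] = 0.03051494 + 0.27272727² = 0.1048951
Var(Z) = 12.5*0.1048951 - (2.5*0.27272727)²
= 1.3111888 - 0.46487603 = 0.84631278

0.84631278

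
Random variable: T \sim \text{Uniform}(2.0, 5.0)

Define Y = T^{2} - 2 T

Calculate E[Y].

E[Y] = 1*E[T²] - 2*E[T]
E[T] = 3.5
E[T²] = Var(T) + (E[T])² = 0.75 + 12.25 = 13
E[Y] = 1*13 - 2*3.5 = 6

6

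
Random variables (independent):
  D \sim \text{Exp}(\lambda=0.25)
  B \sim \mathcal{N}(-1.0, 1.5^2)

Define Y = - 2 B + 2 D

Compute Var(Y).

For independent RVs: Var(aX + bY) = a²Var(X) + b²Var(Y)
Var(D) = 16
Var(B) = 2.25
Var(Y) = 2²*16 + (-2)²*2.25
= 4*16 + 4*2.25 = 73

73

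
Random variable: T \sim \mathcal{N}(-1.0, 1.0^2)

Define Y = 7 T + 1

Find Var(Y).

For Y = aT + b: Var(Y) = a² * Var(T)
Var(T) = 1.0^2 = 1
Var(Y) = 7² * 1 = 49 * 1 = 49

49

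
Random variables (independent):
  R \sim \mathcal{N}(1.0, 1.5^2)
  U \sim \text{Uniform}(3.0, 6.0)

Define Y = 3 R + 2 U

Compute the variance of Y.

For independent RVs: Var(aX + bY) = a²Var(X) + b²Var(Y)
Var(R) = 2.25
Var(U) = 0.75
Var(Y) = 3²*2.25 + 2²*0.75
= 9*2.25 + 4*0.75 = 23.25

23.25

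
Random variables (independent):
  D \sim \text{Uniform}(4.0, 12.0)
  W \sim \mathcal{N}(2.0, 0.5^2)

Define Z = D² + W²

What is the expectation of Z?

E[Z] = E[D²] + E[W²]
E[D²] = Var(D) + E[D]² = 5.3333333 + 64 = 69.333333
E[W²] = Var(W) + E[W]² = 0.25 + 4 = 4.25
E[Z] = 69.333333 + 4.25 = 73.583333

73.583333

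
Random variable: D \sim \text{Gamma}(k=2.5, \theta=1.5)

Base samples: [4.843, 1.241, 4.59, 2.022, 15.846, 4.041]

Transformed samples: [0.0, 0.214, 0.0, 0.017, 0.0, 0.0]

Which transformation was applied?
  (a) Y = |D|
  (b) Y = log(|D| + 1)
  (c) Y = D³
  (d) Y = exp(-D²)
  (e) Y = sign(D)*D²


Checking option (d) Y = exp(-D²):
  D = 4.843 -> Y = 0.0 ✓
  D = 1.241 -> Y = 0.214 ✓
  D = 4.59 -> Y = 0.0 ✓
All samples match this transformation.

(d) exp(-D²)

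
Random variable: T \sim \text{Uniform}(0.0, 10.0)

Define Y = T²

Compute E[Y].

Using E[X²] = Var(X) + (E[X])²:
E[T] = 5
Var(T) = (10 - 0)^2/12 = 8.3333333
E[T²] = 8.3333333 + 5² = 8.3333333 + 25 = 33.333333

33.333333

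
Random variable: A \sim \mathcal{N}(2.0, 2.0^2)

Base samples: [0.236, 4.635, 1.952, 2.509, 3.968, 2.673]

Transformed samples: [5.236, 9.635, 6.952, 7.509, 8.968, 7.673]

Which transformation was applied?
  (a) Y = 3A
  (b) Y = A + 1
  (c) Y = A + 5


Checking option (c) Y = A + 5:
  A = 0.236 -> Y = 5.236 ✓
  A = 4.635 -> Y = 9.635 ✓
  A = 1.952 -> Y = 6.952 ✓
All samples match this transformation.

(c) A + 5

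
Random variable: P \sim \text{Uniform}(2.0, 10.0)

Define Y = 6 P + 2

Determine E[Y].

For Y = 6P + 2:
E[Y] = 6 * E[P] + 2
E[P] = (2 + 10)/2 = 6
E[Y] = 6 * 6 + 2 = 38

38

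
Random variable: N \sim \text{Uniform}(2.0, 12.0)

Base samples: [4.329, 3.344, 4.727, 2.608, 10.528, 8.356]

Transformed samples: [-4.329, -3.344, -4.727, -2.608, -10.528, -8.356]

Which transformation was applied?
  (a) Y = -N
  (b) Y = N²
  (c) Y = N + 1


Checking option (a) Y = -N:
  N = 4.329 -> Y = -4.329 ✓
  N = 3.344 -> Y = -3.344 ✓
  N = 4.727 -> Y = -4.727 ✓
All samples match this transformation.

(a) -N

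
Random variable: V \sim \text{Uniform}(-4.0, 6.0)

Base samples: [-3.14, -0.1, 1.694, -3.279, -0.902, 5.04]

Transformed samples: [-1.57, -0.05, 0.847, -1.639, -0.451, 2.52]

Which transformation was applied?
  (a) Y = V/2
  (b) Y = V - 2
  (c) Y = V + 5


Checking option (a) Y = V/2:
  V = -3.14 -> Y = -1.57 ✓
  V = -0.1 -> Y = -0.05 ✓
  V = 1.694 -> Y = 0.847 ✓
All samples match this transformation.

(a) V/2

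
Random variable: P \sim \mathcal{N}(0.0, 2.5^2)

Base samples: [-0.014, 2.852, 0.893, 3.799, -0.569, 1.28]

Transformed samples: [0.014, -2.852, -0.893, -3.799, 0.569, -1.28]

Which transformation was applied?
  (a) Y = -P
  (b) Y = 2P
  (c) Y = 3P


Checking option (a) Y = -P:
  P = -0.014 -> Y = 0.014 ✓
  P = 2.852 -> Y = -2.852 ✓
  P = 0.893 -> Y = -0.893 ✓
All samples match this transformation.

(a) -P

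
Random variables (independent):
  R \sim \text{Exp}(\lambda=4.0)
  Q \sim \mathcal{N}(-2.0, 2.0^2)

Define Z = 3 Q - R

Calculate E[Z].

E[Z] = -1*E[R] + 3*E[Q]
E[R] = 0.25
E[Q] = -2
E[Z] = -1*0.25 + 3*(-2) = -6.25

-6.25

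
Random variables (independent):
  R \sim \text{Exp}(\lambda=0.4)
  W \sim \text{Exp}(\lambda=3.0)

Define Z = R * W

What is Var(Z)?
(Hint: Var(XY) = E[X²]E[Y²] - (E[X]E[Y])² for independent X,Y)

Var(XY) = E[X²]E[Y²] - (E[X]E[Y])²
E[R] = 2.5, Var(R) = 6.25
E[W] = 0.33333333, Var(W) = 0.11111111
E[R²] = 6.25 + 2.5² = 12.5
E[W²] = 0.11111111 + 0.33333333² = 0.22222222
Var(Z) = 12.5*0.22222222 - (2.5*0.33333333)²
= 2.7777778 - 0.69444444 = 2.0833333

2.0833333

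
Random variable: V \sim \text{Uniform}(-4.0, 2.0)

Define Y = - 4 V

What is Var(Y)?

For Y = aV + b: Var(Y) = a² * Var(V)
Var(V) = (2 + 4)^2/12 = 3
Var(Y) = (-4)² * 3 = 16 * 3 = 48

48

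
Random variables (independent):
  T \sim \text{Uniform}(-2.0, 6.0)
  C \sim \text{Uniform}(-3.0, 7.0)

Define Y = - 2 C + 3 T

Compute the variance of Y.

For independent RVs: Var(aX + bY) = a²Var(X) + b²Var(Y)
Var(T) = 5.3333333
Var(C) = 8.3333333
Var(Y) = 3²*5.3333333 + (-2)²*8.3333333
= 9*5.3333333 + 4*8.3333333 = 81.333333

81.333333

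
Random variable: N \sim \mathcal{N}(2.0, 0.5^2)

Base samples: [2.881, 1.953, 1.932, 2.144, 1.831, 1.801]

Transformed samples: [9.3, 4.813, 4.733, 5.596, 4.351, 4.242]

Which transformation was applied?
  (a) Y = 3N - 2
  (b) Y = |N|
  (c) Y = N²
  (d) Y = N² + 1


Checking option (d) Y = N² + 1:
  N = 2.881 -> Y = 9.3 ✓
  N = 1.953 -> Y = 4.813 ✓
  N = 1.932 -> Y = 4.733 ✓
All samples match this transformation.

(d) N² + 1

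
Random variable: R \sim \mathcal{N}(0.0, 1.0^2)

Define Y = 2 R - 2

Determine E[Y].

For Y = 2R - 2:
E[Y] = 2 * E[R] - 2
E[R] = 0.0 = 0
E[Y] = 2 * 0 - 2 = -2

-2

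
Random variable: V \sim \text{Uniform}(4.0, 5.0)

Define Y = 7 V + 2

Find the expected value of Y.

For Y = 7V + 2:
E[Y] = 7 * E[V] + 2
E[V] = (4 + 5)/2 = 4.5
E[Y] = 7 * 4.5 + 2 = 33.5

33.5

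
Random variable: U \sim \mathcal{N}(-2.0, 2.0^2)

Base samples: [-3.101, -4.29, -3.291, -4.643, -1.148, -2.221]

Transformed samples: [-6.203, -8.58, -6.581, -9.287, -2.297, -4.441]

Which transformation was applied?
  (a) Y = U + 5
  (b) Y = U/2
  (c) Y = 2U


Checking option (c) Y = 2U:
  U = -3.101 -> Y = -6.203 ✓
  U = -4.29 -> Y = -8.58 ✓
  U = -3.291 -> Y = -6.581 ✓
All samples match this transformation.

(c) 2U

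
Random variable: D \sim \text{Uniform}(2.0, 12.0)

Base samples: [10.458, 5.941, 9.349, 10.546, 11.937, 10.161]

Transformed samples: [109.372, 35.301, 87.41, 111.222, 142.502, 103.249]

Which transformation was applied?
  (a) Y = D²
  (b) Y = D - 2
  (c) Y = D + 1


Checking option (a) Y = D²:
  D = 10.458 -> Y = 109.372 ✓
  D = 5.941 -> Y = 35.301 ✓
  D = 9.349 -> Y = 87.41 ✓
All samples match this transformation.

(a) D²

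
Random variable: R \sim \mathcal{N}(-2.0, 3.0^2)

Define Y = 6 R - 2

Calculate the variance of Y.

For Y = aR + b: Var(Y) = a² * Var(R)
Var(R) = 3.0^2 = 9
Var(Y) = 6² * 9 = 36 * 9 = 324

324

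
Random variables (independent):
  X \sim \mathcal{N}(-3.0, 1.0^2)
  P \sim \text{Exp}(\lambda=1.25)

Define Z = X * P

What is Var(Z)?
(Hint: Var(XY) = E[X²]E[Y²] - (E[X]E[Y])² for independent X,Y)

Var(XY) = E[X²]E[Y²] - (E[X]E[Y])²
E[X] = -3, Var(X) = 1
E[P] = 0.8, Var(P) = 0.64
E[X²] = 1 + (-3)² = 10
E[P²] = 0.64 + 0.8² = 1.28
Var(Z) = 10*1.28 - (-3*0.8)²
= 12.8 - 5.76 = 7.04

7.04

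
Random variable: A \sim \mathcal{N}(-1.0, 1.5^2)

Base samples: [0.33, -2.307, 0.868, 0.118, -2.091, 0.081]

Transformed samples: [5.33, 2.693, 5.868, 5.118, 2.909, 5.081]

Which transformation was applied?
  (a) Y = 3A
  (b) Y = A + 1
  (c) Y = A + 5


Checking option (c) Y = A + 5:
  A = 0.33 -> Y = 5.33 ✓
  A = -2.307 -> Y = 2.693 ✓
  A = 0.868 -> Y = 5.868 ✓
All samples match this transformation.

(c) A + 5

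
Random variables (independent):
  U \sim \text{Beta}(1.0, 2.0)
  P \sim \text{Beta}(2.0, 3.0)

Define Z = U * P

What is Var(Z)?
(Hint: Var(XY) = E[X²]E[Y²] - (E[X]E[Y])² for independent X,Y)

Var(XY) = E[X²]E[Y²] - (E[X]E[Y])²
E[U] = 0.33333333, Var(U) = 0.055555556
E[P] = 0.4, Var(P) = 0.04
E[U²] = 0.055555556 + 0.33333333² = 0.16666667
E[P²] = 0.04 + 0.4² = 0.2
Var(Z) = 0.16666667*0.2 - (0.33333333*0.4)²
= 0.033333333 - 0.017777778 = 0.015555556

0.015555556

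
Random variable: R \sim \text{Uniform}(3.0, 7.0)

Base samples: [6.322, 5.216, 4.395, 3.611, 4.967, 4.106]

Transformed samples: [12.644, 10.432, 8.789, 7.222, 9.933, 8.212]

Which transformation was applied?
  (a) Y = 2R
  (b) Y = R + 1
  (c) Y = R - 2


Checking option (a) Y = 2R:
  R = 6.322 -> Y = 12.644 ✓
  R = 5.216 -> Y = 10.432 ✓
  R = 4.395 -> Y = 8.789 ✓
All samples match this transformation.

(a) 2R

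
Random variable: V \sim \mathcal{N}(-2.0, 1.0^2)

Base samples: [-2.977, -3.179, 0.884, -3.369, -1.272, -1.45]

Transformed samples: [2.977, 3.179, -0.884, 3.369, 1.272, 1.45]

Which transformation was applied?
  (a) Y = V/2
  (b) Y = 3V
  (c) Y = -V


Checking option (c) Y = -V:
  V = -2.977 -> Y = 2.977 ✓
  V = -3.179 -> Y = 3.179 ✓
  V = 0.884 -> Y = -0.884 ✓
All samples match this transformation.

(c) -V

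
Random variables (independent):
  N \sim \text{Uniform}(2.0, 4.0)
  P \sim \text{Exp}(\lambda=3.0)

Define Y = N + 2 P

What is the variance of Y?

For independent RVs: Var(aX + bY) = a²Var(X) + b²Var(Y)
Var(N) = 0.33333333
Var(P) = 0.11111111
Var(Y) = 1²*0.33333333 + 2²*0.11111111
= 1*0.33333333 + 4*0.11111111 = 0.77777778

0.77777778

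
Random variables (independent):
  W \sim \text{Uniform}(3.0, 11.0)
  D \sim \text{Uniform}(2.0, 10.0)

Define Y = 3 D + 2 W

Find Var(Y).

For independent RVs: Var(aX + bY) = a²Var(X) + b²Var(Y)
Var(W) = 5.3333333
Var(D) = 5.3333333
Var(Y) = 2²*5.3333333 + 3²*5.3333333
= 4*5.3333333 + 9*5.3333333 = 69.333333

69.333333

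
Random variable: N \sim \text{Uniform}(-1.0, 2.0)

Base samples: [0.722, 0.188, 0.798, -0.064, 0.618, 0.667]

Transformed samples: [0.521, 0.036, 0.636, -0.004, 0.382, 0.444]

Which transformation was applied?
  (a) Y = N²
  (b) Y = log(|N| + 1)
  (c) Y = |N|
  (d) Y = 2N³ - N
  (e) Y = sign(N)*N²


Checking option (e) Y = sign(N)*N²:
  N = 0.722 -> Y = 0.521 ✓
  N = 0.188 -> Y = 0.036 ✓
  N = 0.798 -> Y = 0.636 ✓
All samples match this transformation.

(e) sign(N)*N²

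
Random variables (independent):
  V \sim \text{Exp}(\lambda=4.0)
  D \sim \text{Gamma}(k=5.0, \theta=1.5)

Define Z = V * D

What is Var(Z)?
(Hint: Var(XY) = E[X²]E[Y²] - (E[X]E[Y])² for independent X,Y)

Var(XY) = E[X²]E[Y²] - (E[X]E[Y])²
E[V] = 0.25, Var(V) = 0.0625
E[D] = 7.5, Var(D) = 11.25
E[V²] = 0.0625 + 0.25² = 0.125
E[D²] = 11.25 + 7.5² = 67.5
Var(Z) = 0.125*67.5 - (0.25*7.5)²
= 8.4375 - 3.515625 = 4.921875

4.921875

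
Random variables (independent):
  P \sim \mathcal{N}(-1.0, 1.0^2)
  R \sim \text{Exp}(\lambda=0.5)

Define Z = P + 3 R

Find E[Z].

E[Z] = 1*E[P] + 3*E[R]
E[P] = -1
E[R] = 2
E[Z] = 1*(-1) + 3*2 = 5

5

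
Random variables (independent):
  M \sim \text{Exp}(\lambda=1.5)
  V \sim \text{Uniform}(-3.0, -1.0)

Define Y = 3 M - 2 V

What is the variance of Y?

For independent RVs: Var(aX + bY) = a²Var(X) + b²Var(Y)
Var(M) = 0.44444444
Var(V) = 0.33333333
Var(Y) = 3²*0.44444444 + (-2)²*0.33333333
= 9*0.44444444 + 4*0.33333333 = 5.3333333

5.3333333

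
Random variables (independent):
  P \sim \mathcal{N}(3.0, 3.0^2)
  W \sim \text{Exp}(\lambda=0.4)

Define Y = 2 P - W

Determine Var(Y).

For independent RVs: Var(aX + bY) = a²Var(X) + b²Var(Y)
Var(P) = 9
Var(W) = 6.25
Var(Y) = 2²*9 + (-1)²*6.25
= 4*9 + 1*6.25 = 42.25

42.25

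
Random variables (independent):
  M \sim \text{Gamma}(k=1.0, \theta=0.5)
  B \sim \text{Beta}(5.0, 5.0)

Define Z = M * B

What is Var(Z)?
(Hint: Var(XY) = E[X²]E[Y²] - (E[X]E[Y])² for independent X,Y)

Var(XY) = E[X²]E[Y²] - (E[X]E[Y])²
E[M] = 0.5, Var(M) = 0.25
E[B] = 0.5, Var(B) = 0.022727273
E[M²] = 0.25 + 0.5² = 0.5
E[B²] = 0.022727273 + 0.5² = 0.27272727
Var(Z) = 0.5*0.27272727 - (0.5*0.5)²
= 0.13636364 - 0.0625 = 0.073863636

0.073863636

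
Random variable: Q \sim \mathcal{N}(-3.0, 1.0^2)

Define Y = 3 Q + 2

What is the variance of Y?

For Y = aQ + b: Var(Y) = a² * Var(Q)
Var(Q) = 1.0^2 = 1
Var(Y) = 3² * 1 = 9 * 1 = 9

9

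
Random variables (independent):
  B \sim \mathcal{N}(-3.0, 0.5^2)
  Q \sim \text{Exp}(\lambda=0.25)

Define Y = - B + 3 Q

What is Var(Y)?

For independent RVs: Var(aX + bY) = a²Var(X) + b²Var(Y)
Var(B) = 0.25
Var(Q) = 16
Var(Y) = (-1)²*0.25 + 3²*16
= 1*0.25 + 9*16 = 144.25

144.25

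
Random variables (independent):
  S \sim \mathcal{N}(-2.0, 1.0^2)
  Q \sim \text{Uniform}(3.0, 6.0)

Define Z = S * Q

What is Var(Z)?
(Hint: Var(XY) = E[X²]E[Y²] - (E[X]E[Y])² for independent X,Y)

Var(XY) = E[X²]E[Y²] - (E[X]E[Y])²
E[S] = -2, Var(S) = 1
E[Q] = 4.5, Var(Q) = 0.75
E[S²] = 1 + (-2)² = 5
E[Q²] = 0.75 + 4.5² = 21
Var(Z) = 5*21 - (-2*4.5)²
= 105 - 81 = 24

24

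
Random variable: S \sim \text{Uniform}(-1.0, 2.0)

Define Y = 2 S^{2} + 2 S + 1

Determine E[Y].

E[Y] = 2*E[S²] + 2*E[S] + 1
E[S] = 0.5
E[S²] = Var(S) + (E[S])² = 0.75 + 0.25 = 1
E[Y] = 2*1 + 2*0.5 + 1 = 4

4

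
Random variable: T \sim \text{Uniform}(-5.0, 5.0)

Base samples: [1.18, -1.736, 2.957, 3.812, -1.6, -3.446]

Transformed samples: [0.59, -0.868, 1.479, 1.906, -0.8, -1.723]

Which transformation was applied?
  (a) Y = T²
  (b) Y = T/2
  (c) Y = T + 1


Checking option (b) Y = T/2:
  T = 1.18 -> Y = 0.59 ✓
  T = -1.736 -> Y = -0.868 ✓
  T = 2.957 -> Y = 1.479 ✓
All samples match this transformation.

(b) T/2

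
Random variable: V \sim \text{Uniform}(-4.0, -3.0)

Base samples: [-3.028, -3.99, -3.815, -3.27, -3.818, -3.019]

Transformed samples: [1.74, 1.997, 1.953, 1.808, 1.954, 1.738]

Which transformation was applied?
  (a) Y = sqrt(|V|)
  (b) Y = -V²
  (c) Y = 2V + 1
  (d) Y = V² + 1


Checking option (a) Y = sqrt(|V|):
  V = -3.028 -> Y = 1.74 ✓
  V = -3.99 -> Y = 1.997 ✓
  V = -3.815 -> Y = 1.953 ✓
All samples match this transformation.

(a) sqrt(|V|)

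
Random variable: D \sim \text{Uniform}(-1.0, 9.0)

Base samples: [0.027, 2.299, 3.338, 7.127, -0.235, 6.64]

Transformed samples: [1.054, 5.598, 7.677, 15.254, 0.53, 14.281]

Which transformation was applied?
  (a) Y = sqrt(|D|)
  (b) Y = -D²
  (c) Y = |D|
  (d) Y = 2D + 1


Checking option (d) Y = 2D + 1:
  D = 0.027 -> Y = 1.054 ✓
  D = 2.299 -> Y = 5.598 ✓
  D = 3.338 -> Y = 7.677 ✓
All samples match this transformation.

(d) 2D + 1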